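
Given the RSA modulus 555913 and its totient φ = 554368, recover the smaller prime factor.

569

φ(n) = (p−1)(q−1) = n − (p+q) + 1, so p + q = 555913 − 554368 + 1 = 1546.
p and q are the roots of t² − 1546t + 555913 = 0.
Discriminant: 1546² − 4·555913 = 2390116 − 2223652 = 166464; √166464 = 408.
q = (1546 − 408)/2 = 569, p = (1546 + 408)/2 = 977.
Check: 569 · 977 = 555913.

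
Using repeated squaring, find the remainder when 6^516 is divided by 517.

159

6^1 ≡ 6 (mod 517)
6^2 ≡ 6^2 = 36 ≡ 36 (mod 517)
6^4 ≡ 36^2 = 1296 ≡ 262 (mod 517)
6^8 ≡ 262^2 = 68644 ≡ 400 (mod 517)
6^16 ≡ 400^2 = 160000 ≡ 247 (mod 517)
6^32 ≡ 247^2 = 61009 ≡ 3 (mod 517)
6^64 ≡ 3^2 = 9 ≡ 9 (mod 517)
6^128 ≡ 9^2 = 81 ≡ 81 (mod 517)
6^256 ≡ 81^2 = 6561 ≡ 357 (mod 517)
6^512 ≡ 357^2 = 127449 ≡ 267 (mod 517)
516 = 512 + 4 in binary powers of 2.
So 6^516 ≡ 267 · 262 ≡ 159 (mod 517).
Since 159 ≠ 1, base 6 is a Fermat witness: 517 is composite.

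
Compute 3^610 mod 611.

3^1 ≡ 3 (mod 611)
3^2 ≡ 3^2 = 9 ≡ 9 (mod 611)
3^4 ≡ 9^2 = 81 ≡ 81 (mod 611)
3^8 ≡ 81^2 = 6561 ≡ 451 (mod 611)
3^16 ≡ 451^2 = 203401 ≡ 549 (mod 611)
3^32 ≡ 549^2 = 301401 ≡ 178 (mod 611)
3^64 ≡ 178^2 = 31684 ≡ 523 (mod 611)
3^128 ≡ 523^2 = 273529 ≡ 412 (mod 611)
3^256 ≡ 412^2 = 169744 ≡ 497 (mod 611)
3^512 ≡ 497^2 = 247009 ≡ 165 (mod 611)
610 = 512 + 64 + 32 + 2 in binary powers of 2.
So 3^610 ≡ 165 · 523 · 178 · 9 ≡ 341 (mod 611).
Since 341 ≠ 1, base 3 is a Fermat witness: 611 is composite.

341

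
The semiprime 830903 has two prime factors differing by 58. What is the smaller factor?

Since p = q + 58, we have 830903 = q(q + 58), so q² + 58q − 830903 = 0.
Discriminant: 58² + 4·830903 = 3364 + 3323612 = 3326976; √3326976 = 1824.
q = (−58 + 1824)/2 = 883, and p = q + 58 = 941.
Check: 883 · 941 = 830903.

883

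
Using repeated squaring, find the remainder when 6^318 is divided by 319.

6^1 ≡ 6 (mod 319)
6^2 ≡ 6^2 = 36 ≡ 36 (mod 319)
6^4 ≡ 36^2 = 1296 ≡ 20 (mod 319)
6^8 ≡ 20^2 = 400 ≡ 81 (mod 319)
6^16 ≡ 81^2 = 6561 ≡ 181 (mod 319)
6^32 ≡ 181^2 = 32761 ≡ 223 (mod 319)
6^64 ≡ 223^2 = 49729 ≡ 284 (mod 319)
6^128 ≡ 284^2 = 80656 ≡ 268 (mod 319)
6^256 ≡ 268^2 = 71824 ≡ 49 (mod 319)
318 = 256 + 32 + 16 + 8 + 4 + 2 in binary powers of 2.
So 6^318 ≡ 49 · 223 · 181 · 81 · 20 · 36 ≡ 103 (mod 319).
Since 103 ≠ 1, base 6 is a Fermat witness: 319 is composite.

103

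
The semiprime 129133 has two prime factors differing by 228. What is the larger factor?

491

Since p = q + 228, we have 129133 = q(q + 228), so q² + 228q − 129133 = 0.
Discriminant: 228² + 4·129133 = 51984 + 516532 = 568516; √568516 = 754.
q = (−228 + 754)/2 = 263, and p = q + 228 = 491.
Check: 263 · 491 = 129133.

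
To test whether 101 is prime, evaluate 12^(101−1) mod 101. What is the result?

12^1 ≡ 12 (mod 101)
12^2 ≡ 12^2 = 144 ≡ 43 (mod 101)
12^4 ≡ 43^2 = 1849 ≡ 31 (mod 101)
12^8 ≡ 31^2 = 961 ≡ 52 (mod 101)
12^16 ≡ 52^2 = 2704 ≡ 78 (mod 101)
12^32 ≡ 78^2 = 6084 ≡ 24 (mod 101)
12^64 ≡ 24^2 = 576 ≡ 71 (mod 101)
100 = 64 + 32 + 4 in binary powers of 2.
So 12^100 ≡ 71 · 24 · 31 ≡ 1 (mod 101).
Since the result is 1, base 12 gives no evidence that 101 is composite.

1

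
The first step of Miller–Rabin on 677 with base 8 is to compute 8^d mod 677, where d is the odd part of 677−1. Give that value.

677 − 1 = 676 = 2^2 · 169, so d = 169.
8^1 ≡ 8 (mod 677)
8^2 ≡ 8^2 = 64 ≡ 64 (mod 677)
8^4 ≡ 64^2 = 4096 ≡ 34 (mod 677)
8^8 ≡ 34^2 = 1156 ≡ 479 (mod 677)
8^16 ≡ 479^2 = 229441 ≡ 615 (mod 677)
8^32 ≡ 615^2 = 378225 ≡ 459 (mod 677)
8^64 ≡ 459^2 = 210681 ≡ 134 (mod 677)
8^128 ≡ 134^2 = 17956 ≡ 354 (mod 677)
169 = 128 + 32 + 8 + 1 in binary powers of 2.
So 8^169 ≡ 354 · 459 · 479 · 8 ≡ 651 (mod 677).
Squaring chain: 651 → 676; reaches −1, so base 8 does not prove 677 composite.

651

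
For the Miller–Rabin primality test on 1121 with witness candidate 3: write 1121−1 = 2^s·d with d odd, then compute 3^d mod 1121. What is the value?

1121 − 1 = 1120 = 2^5 · 35, so d = 35.
3^1 ≡ 3 (mod 1121)
3^2 ≡ 3^2 = 9 ≡ 9 (mod 1121)
3^4 ≡ 9^2 = 81 ≡ 81 (mod 1121)
3^8 ≡ 81^2 = 6561 ≡ 956 (mod 1121)
3^16 ≡ 956^2 = 913936 ≡ 321 (mod 1121)
3^32 ≡ 321^2 = 103041 ≡ 1030 (mod 1121)
35 = 32 + 2 + 1 in binary powers of 2.
So 3^35 ≡ 1030 · 9 · 3 ≡ 906 (mod 1121).
Squaring chain: 906 → 264 → 194 → 643 → 921; never reaches −1, so base 3 is a Miller–Rabin witness that 1121 is composite.

906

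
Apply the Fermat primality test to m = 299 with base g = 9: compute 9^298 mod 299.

9

9^1 ≡ 9 (mod 299)
9^2 ≡ 9^2 = 81 ≡ 81 (mod 299)
9^4 ≡ 81^2 = 6561 ≡ 282 (mod 299)
9^8 ≡ 282^2 = 79524 ≡ 289 (mod 299)
9^16 ≡ 289^2 = 83521 ≡ 100 (mod 299)
9^32 ≡ 100^2 = 10000 ≡ 133 (mod 299)
9^64 ≡ 133^2 = 17689 ≡ 48 (mod 299)
9^128 ≡ 48^2 = 2304 ≡ 211 (mod 299)
9^256 ≡ 211^2 = 44521 ≡ 269 (mod 299)
298 = 256 + 32 + 8 + 2 in binary powers of 2.
So 9^298 ≡ 269 · 133 · 289 · 81 ≡ 9 (mod 299).
Since 9 ≠ 1, base 9 is a Fermat witness: 299 is composite.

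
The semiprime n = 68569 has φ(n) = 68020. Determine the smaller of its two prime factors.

191

φ(n) = (p−1)(q−1) = n − (p+q) + 1, so p + q = 68569 − 68020 + 1 = 550.
p and q are the roots of t² − 550t + 68569 = 0.
Discriminant: 550² − 4·68569 = 302500 − 274276 = 28224; √28224 = 168.
q = (550 − 168)/2 = 191, p = (550 + 168)/2 = 359.
Check: 191 · 359 = 68569.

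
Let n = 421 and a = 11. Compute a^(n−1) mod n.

1

11^1 ≡ 11 (mod 421)
11^2 ≡ 11^2 = 121 ≡ 121 (mod 421)
11^4 ≡ 121^2 = 14641 ≡ 327 (mod 421)
11^8 ≡ 327^2 = 106929 ≡ 416 (mod 421)
11^16 ≡ 416^2 = 173056 ≡ 25 (mod 421)
11^32 ≡ 25^2 = 625 ≡ 204 (mod 421)
11^64 ≡ 204^2 = 41616 ≡ 358 (mod 421)
11^128 ≡ 358^2 = 128164 ≡ 180 (mod 421)
11^256 ≡ 180^2 = 32400 ≡ 404 (mod 421)
420 = 256 + 128 + 32 + 4 in binary powers of 2.
So 11^420 ≡ 404 · 180 · 204 · 327 ≡ 1 (mod 421).
Since the result is 1, base 11 gives no evidence that 421 is composite.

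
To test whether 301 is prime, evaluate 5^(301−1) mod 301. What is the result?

274

5^1 ≡ 5 (mod 301)
5^2 ≡ 5^2 = 25 ≡ 25 (mod 301)
5^4 ≡ 25^2 = 625 ≡ 23 (mod 301)
5^8 ≡ 23^2 = 529 ≡ 228 (mod 301)
5^16 ≡ 228^2 = 51984 ≡ 212 (mod 301)
5^32 ≡ 212^2 = 44944 ≡ 95 (mod 301)
5^64 ≡ 95^2 = 9025 ≡ 296 (mod 301)
5^128 ≡ 296^2 = 87616 ≡ 25 (mod 301)
5^256 ≡ 25^2 = 625 ≡ 23 (mod 301)
300 = 256 + 32 + 8 + 4 in binary powers of 2.
So 5^300 ≡ 23 · 95 · 228 · 23 ≡ 274 (mod 301).
Since 274 ≠ 1, base 5 is a Fermat witness: 301 is composite.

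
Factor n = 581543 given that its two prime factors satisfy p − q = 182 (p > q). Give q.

677

Since p = q + 182, we have 581543 = q(q + 182), so q² + 182q − 581543 = 0.
Discriminant: 182² + 4·581543 = 33124 + 2326172 = 2359296; √2359296 = 1536.
q = (−182 + 1536)/2 = 677, and p = q + 182 = 859.
Check: 677 · 859 = 581543.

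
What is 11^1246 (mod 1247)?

11^1 ≡ 11 (mod 1247)
11^2 ≡ 11^2 = 121 ≡ 121 (mod 1247)
11^4 ≡ 121^2 = 14641 ≡ 924 (mod 1247)
11^8 ≡ 924^2 = 853776 ≡ 828 (mod 1247)
11^16 ≡ 828^2 = 685584 ≡ 981 (mod 1247)
11^32 ≡ 981^2 = 962361 ≡ 924 (mod 1247)
11^64 ≡ 924^2 = 853776 ≡ 828 (mod 1247)
11^128 ≡ 828^2 = 685584 ≡ 981 (mod 1247)
11^256 ≡ 981^2 = 962361 ≡ 924 (mod 1247)
11^512 ≡ 924^2 = 853776 ≡ 828 (mod 1247)
11^1024 ≡ 828^2 = 685584 ≡ 981 (mod 1247)
1246 = 1024 + 128 + 64 + 16 + 8 + 4 + 2 in binary powers of 2.
So 11^1246 ≡ 981 · 981 · 828 · 981 · 828 · 924 · 121 ≡ 173 (mod 1247).
Since 173 ≠ 1, base 11 is a Fermat witness: 1247 is composite.

173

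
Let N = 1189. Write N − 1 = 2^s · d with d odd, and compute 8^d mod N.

1189 − 1 = 1188 = 2^2 · 297, so d = 297.
8^1 ≡ 8 (mod 1189)
8^2 ≡ 8^2 = 64 ≡ 64 (mod 1189)
8^4 ≡ 64^2 = 4096 ≡ 529 (mod 1189)
8^8 ≡ 529^2 = 279841 ≡ 426 (mod 1189)
8^16 ≡ 426^2 = 181476 ≡ 748 (mod 1189)
8^32 ≡ 748^2 = 559504 ≡ 674 (mod 1189)
8^64 ≡ 674^2 = 454276 ≡ 78 (mod 1189)
8^128 ≡ 78^2 = 6084 ≡ 139 (mod 1189)
8^256 ≡ 139^2 = 19321 ≡ 297 (mod 1189)
297 = 256 + 32 + 8 + 1 in binary powers of 2.
So 8^297 ≡ 297 · 674 · 426 · 8 ≡ 39 (mod 1189).
Squaring chain: 39 → 332; never reaches −1, so base 8 is a Miller–Rabin witness that 1189 is composite.

39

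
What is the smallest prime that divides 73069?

89

73069 is odd.
Digit sum 25, not divisible by 3.
Ends in 9: not divisible by 5.
7: 73069 = 7·10438 + 3
11: 73069 = 11·6642 + 7
13: 73069 = 13·5620 + 9
17: 73069 = 17·4298 + 3
19: 73069 = 19·3845 + 14
23: 73069 = 23·3176 + 21
29: 73069 = 29·2519 + 18
31: 73069 = 31·2357 + 2
37: 73069 = 37·1974 + 31
41: 73069 = 41·1782 + 7
43: 73069 = 43·1699 + 12
47: 73069 = 47·1554 + 31
53: 73069 = 53·1378 + 35
59: 73069 = 59·1238 + 27
61: 73069 = 61·1197 + 52
67: 73069 = 67·1090 + 39
71: 73069 = 71·1029 + 10
73: 73069 = 73·1000 + 69
79: 73069 = 79·924 + 73
83: 73069 = 83·880 + 29
89: 73069 = 89·821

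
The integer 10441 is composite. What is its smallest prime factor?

10441 is odd.
Digit sum 10, not divisible by 3.
Ends in 1: not divisible by 5.
7: 10441 = 7·1491 + 4
11: 10441 = 11·949 + 2
13: 10441 = 13·803 + 2
17: 10441 = 17·614 + 3
19: 10441 = 19·549 + 10
23: 10441 = 23·453 + 22
29: 10441 = 29·360 + 1
31: 10441 = 31·336 + 25
37: 10441 = 37·282 + 7
41: 10441 = 41·254 + 27
43: 10441 = 43·242 + 35
47: 10441 = 47·222 + 7
53: 10441 = 53·197

53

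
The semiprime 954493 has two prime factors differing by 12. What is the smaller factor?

971

Since p = q + 12, we have 954493 = q(q + 12), so q² + 12q − 954493 = 0.
Discriminant: 12² + 4·954493 = 144 + 3817972 = 3818116; √3818116 = 1954.
q = (−12 + 1954)/2 = 971, and p = q + 12 = 983.
Check: 971 · 983 = 954493.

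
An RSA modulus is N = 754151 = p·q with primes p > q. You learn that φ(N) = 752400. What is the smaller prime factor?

φ(n) = (p−1)(q−1) = n − (p+q) + 1, so p + q = 754151 − 752400 + 1 = 1752.
p and q are the roots of t² − 1752t + 754151 = 0.
Discriminant: 1752² − 4·754151 = 3069504 − 3016604 = 52900; √52900 = 230.
q = (1752 − 230)/2 = 761, p = (1752 + 230)/2 = 991.
Check: 761 · 991 = 754151.

761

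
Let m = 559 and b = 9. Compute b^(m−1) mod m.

274

9^1 ≡ 9 (mod 559)
9^2 ≡ 9^2 = 81 ≡ 81 (mod 559)
9^4 ≡ 81^2 = 6561 ≡ 412 (mod 559)
9^8 ≡ 412^2 = 169744 ≡ 367 (mod 559)
9^16 ≡ 367^2 = 134689 ≡ 529 (mod 559)
9^32 ≡ 529^2 = 279841 ≡ 341 (mod 559)
9^64 ≡ 341^2 = 116281 ≡ 9 (mod 559)
9^128 ≡ 9^2 = 81 ≡ 81 (mod 559)
9^256 ≡ 81^2 = 6561 ≡ 412 (mod 559)
9^512 ≡ 412^2 = 169744 ≡ 367 (mod 559)
558 = 512 + 32 + 8 + 4 + 2 in binary powers of 2.
So 9^558 ≡ 367 · 341 · 367 · 412 · 81 ≡ 274 (mod 559).
Since 274 ≠ 1, base 9 is a Fermat witness: 559 is composite.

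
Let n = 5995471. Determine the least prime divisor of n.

41

5995471 is odd.
Digit sum 40, not divisible by 3.
Ends in 1: not divisible by 5.
7: 5995471 = 7·856495 + 6
11: 5995471 = 11·545042 + 9
13: 5995471 = 13·461190 + 1
17: 5995471 = 17·352674 + 13
19: 5995471 = 19·315551 + 2
23: 5995471 = 23·260672 + 15
29: 5995471 = 29·206740 + 11
31: 5995471 = 31·193402 + 9
37: 5995471 = 37·162039 + 28
41: 5995471 = 41·146231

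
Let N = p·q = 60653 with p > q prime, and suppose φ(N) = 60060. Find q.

φ(n) = (p−1)(q−1) = n − (p+q) + 1, so p + q = 60653 − 60060 + 1 = 594.
p and q are the roots of t² − 594t + 60653 = 0.
Discriminant: 594² − 4·60653 = 352836 − 242612 = 110224; √110224 = 332.
q = (594 − 332)/2 = 131, p = (594 + 332)/2 = 463.
Check: 131 · 463 = 60653.

131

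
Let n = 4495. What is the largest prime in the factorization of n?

31

4495 = 5 · 899
899 = 29 · 31
31 is prime.
So 4495 = 5 · 29 · 31; the largest prime factor is 31.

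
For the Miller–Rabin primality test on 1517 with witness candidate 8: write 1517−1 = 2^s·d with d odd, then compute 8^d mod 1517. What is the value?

1517 − 1 = 1516 = 2^2 · 379, so d = 379.
8^1 ≡ 8 (mod 1517)
8^2 ≡ 8^2 = 64 ≡ 64 (mod 1517)
8^4 ≡ 64^2 = 4096 ≡ 1062 (mod 1517)
8^8 ≡ 1062^2 = 1127844 ≡ 713 (mod 1517)
8^16 ≡ 713^2 = 508369 ≡ 174 (mod 1517)
8^32 ≡ 174^2 = 30276 ≡ 1453 (mod 1517)
8^64 ≡ 1453^2 = 2111209 ≡ 1062 (mod 1517)
8^128 ≡ 1062^2 = 1127844 ≡ 713 (mod 1517)
8^256 ≡ 713^2 = 508369 ≡ 174 (mod 1517)
379 = 256 + 64 + 32 + 16 + 8 + 2 + 1 in binary powers of 2.
So 8^379 ≡ 174 · 1062 · 1453 · 174 · 713 · 64 · 8 ≡ 1102 (mod 1517).
Squaring chain: 1102 → 804; never reaches −1, so base 8 is a Miller–Rabin witness that 1517 is composite.

1102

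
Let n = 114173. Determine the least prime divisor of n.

29

114173 is odd.
Digit sum 17, not divisible by 3.
Ends in 3: not divisible by 5.
7: 114173 = 7·16310 + 3
11: 114173 = 11·10379 + 4
13: 114173 = 13·8782 + 7
17: 114173 = 17·6716 + 1
19: 114173 = 19·6009 + 2
23: 114173 = 23·4964 + 1
29: 114173 = 29·3937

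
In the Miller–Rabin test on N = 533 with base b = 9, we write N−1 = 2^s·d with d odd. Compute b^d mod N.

533 − 1 = 532 = 2^2 · 133, so d = 133.
9^1 ≡ 9 (mod 533)
9^2 ≡ 9^2 = 81 ≡ 81 (mod 533)
9^4 ≡ 81^2 = 6561 ≡ 165 (mod 533)
9^8 ≡ 165^2 = 27225 ≡ 42 (mod 533)
9^16 ≡ 42^2 = 1764 ≡ 165 (mod 533)
9^32 ≡ 165^2 = 27225 ≡ 42 (mod 533)
9^64 ≡ 42^2 = 1764 ≡ 165 (mod 533)
9^128 ≡ 165^2 = 27225 ≡ 42 (mod 533)
133 = 128 + 4 + 1 in binary powers of 2.
So 9^133 ≡ 42 · 165 · 9 ≡ 9 (mod 533).
Squaring chain: 9 → 81; never reaches −1, so base 9 is a Miller–Rabin witness that 533 is composite.

9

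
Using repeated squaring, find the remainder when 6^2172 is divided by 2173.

6^1 ≡ 6 (mod 2173)
6^2 ≡ 6^2 = 36 ≡ 36 (mod 2173)
6^4 ≡ 36^2 = 1296 ≡ 1296 (mod 2173)
6^8 ≡ 1296^2 = 1679616 ≡ 2060 (mod 2173)
6^16 ≡ 2060^2 = 4243600 ≡ 1904 (mod 2173)
6^32 ≡ 1904^2 = 3625216 ≡ 652 (mod 2173)
6^64 ≡ 652^2 = 425104 ≡ 1369 (mod 2173)
6^128 ≡ 1369^2 = 1874161 ≡ 1035 (mod 2173)
6^256 ≡ 1035^2 = 1071225 ≡ 2109 (mod 2173)
6^512 ≡ 2109^2 = 4447881 ≡ 1923 (mod 2173)
6^1024 ≡ 1923^2 = 3697929 ≡ 1656 (mod 2173)
6^2048 ≡ 1656^2 = 2742336 ≡ 10 (mod 2173)
2172 = 2048 + 64 + 32 + 16 + 8 + 4 in binary powers of 2.
So 6^2172 ≡ 10 · 1369 · 652 · 1904 · 2060 · 1296 ≡ 1849 (mod 2173).
Since 1849 ≠ 1, base 6 is a Fermat witness: 2173 is composite.

1849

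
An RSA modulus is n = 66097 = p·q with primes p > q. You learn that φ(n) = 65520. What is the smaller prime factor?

φ(n) = (p−1)(q−1) = n − (p+q) + 1, so p + q = 66097 − 65520 + 1 = 578.
p and q are the roots of t² − 578t + 66097 = 0.
Discriminant: 578² − 4·66097 = 334084 − 264388 = 69696; √69696 = 264.
q = (578 − 264)/2 = 157, p = (578 + 264)/2 = 421.
Check: 157 · 421 = 66097.

157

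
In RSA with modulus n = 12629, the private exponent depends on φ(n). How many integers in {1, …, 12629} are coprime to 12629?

12384

Factor: 12629 = 73 · 173.
φ(12629) = (73−1) · (173−1) = 72 · 172 = 12384.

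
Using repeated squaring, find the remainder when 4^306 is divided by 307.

1

4^1 ≡ 4 (mod 307)
4^2 ≡ 4^2 = 16 ≡ 16 (mod 307)
4^4 ≡ 16^2 = 256 ≡ 256 (mod 307)
4^8 ≡ 256^2 = 65536 ≡ 145 (mod 307)
4^16 ≡ 145^2 = 21025 ≡ 149 (mod 307)
4^32 ≡ 149^2 = 22201 ≡ 97 (mod 307)
4^64 ≡ 97^2 = 9409 ≡ 199 (mod 307)
4^128 ≡ 199^2 = 39601 ≡ 305 (mod 307)
4^256 ≡ 305^2 = 93025 ≡ 4 (mod 307)
306 = 256 + 32 + 16 + 2 in binary powers of 2.
So 4^306 ≡ 4 · 97 · 149 · 16 ≡ 1 (mod 307).
Since the result is 1, base 4 gives no evidence that 307 is composite.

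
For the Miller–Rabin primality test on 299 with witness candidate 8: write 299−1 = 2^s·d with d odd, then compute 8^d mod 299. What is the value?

299 − 1 = 298 = 2^1 · 149, so d = 149.
8^1 ≡ 8 (mod 299)
8^2 ≡ 8^2 = 64 ≡ 64 (mod 299)
8^4 ≡ 64^2 = 4096 ≡ 209 (mod 299)
8^8 ≡ 209^2 = 43681 ≡ 27 (mod 299)
8^16 ≡ 27^2 = 729 ≡ 131 (mod 299)
8^32 ≡ 131^2 = 17161 ≡ 118 (mod 299)
8^64 ≡ 118^2 = 13924 ≡ 170 (mod 299)
8^128 ≡ 170^2 = 28900 ≡ 196 (mod 299)
149 = 128 + 16 + 4 + 1 in binary powers of 2.
So 8^149 ≡ 196 · 131 · 209 · 8 ≡ 151 (mod 299).
Squaring chain: 151; never reaches −1, so base 8 is a Miller–Rabin witness that 299 is composite.

151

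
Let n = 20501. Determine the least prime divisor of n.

13

20501 is odd.
Digit sum 8, not divisible by 3.
Ends in 1: not divisible by 5.
7: 20501 = 7·2928 + 5
11: 20501 = 11·1863 + 8
13: 20501 = 13·1577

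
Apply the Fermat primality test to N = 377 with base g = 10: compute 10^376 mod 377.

10^1 ≡ 10 (mod 377)
10^2 ≡ 10^2 = 100 ≡ 100 (mod 377)
10^4 ≡ 100^2 = 10000 ≡ 198 (mod 377)
10^8 ≡ 198^2 = 39204 ≡ 373 (mod 377)
10^16 ≡ 373^2 = 139129 ≡ 16 (mod 377)
10^32 ≡ 16^2 = 256 ≡ 256 (mod 377)
10^64 ≡ 256^2 = 65536 ≡ 315 (mod 377)
10^128 ≡ 315^2 = 99225 ≡ 74 (mod 377)
10^256 ≡ 74^2 = 5476 ≡ 198 (mod 377)
376 = 256 + 64 + 32 + 16 + 8 in binary powers of 2.
So 10^376 ≡ 198 · 315 · 256 · 16 · 373 ≡ 107 (mod 377).
Since 107 ≠ 1, base 10 is a Fermat witness: 377 is composite.

107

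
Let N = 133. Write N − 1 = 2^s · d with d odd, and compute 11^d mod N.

133 − 1 = 132 = 2^2 · 33, so d = 33.
11^1 ≡ 11 (mod 133)
11^2 ≡ 11^2 = 121 ≡ 121 (mod 133)
11^4 ≡ 121^2 = 14641 ≡ 11 (mod 133)
11^8 ≡ 11^2 = 121 ≡ 121 (mod 133)
11^16 ≡ 121^2 = 14641 ≡ 11 (mod 133)
11^32 ≡ 11^2 = 121 ≡ 121 (mod 133)
33 = 32 + 1 in binary powers of 2.
So 11^33 ≡ 121 · 11 ≡ 1 (mod 133).
Since 11^d ≡ 1 (mod 133), base 11 does not prove 133 composite.

1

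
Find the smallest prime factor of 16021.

16021 is odd.
Digit sum 10, not divisible by 3.
Ends in 1: not divisible by 5.
7: 16021 = 7·2288 + 5
11: 16021 = 11·1456 + 5
13: 16021 = 13·1232 + 5
17: 16021 = 17·942 + 7
19: 16021 = 19·843 + 4
23: 16021 = 23·696 + 13
29: 16021 = 29·552 + 13
31: 16021 = 31·516 + 25
37: 16021 = 37·433

37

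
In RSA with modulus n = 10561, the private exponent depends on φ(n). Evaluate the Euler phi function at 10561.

10324

Factor: 10561 = 59 · 179.
φ(10561) = (59−1) · (179−1) = 58 · 178 = 10324.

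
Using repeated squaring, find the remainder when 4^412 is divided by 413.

25

4^1 ≡ 4 (mod 413)
4^2 ≡ 4^2 = 16 ≡ 16 (mod 413)
4^4 ≡ 16^2 = 256 ≡ 256 (mod 413)
4^8 ≡ 256^2 = 65536 ≡ 282 (mod 413)
4^16 ≡ 282^2 = 79524 ≡ 228 (mod 413)
4^32 ≡ 228^2 = 51984 ≡ 359 (mod 413)
4^64 ≡ 359^2 = 128881 ≡ 25 (mod 413)
4^128 ≡ 25^2 = 625 ≡ 212 (mod 413)
4^256 ≡ 212^2 = 44944 ≡ 340 (mod 413)
412 = 256 + 128 + 16 + 8 + 4 in binary powers of 2.
So 4^412 ≡ 340 · 212 · 228 · 282 · 256 ≡ 25 (mod 413).
Since 25 ≠ 1, base 4 is a Fermat witness: 413 is composite.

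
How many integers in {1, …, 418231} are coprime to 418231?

Factor: 418231 = 11 · 193 · 197.
φ(418231) = (11−1) · (193−1) · (197−1) = 10 · 192 · 196 = 376320.

376320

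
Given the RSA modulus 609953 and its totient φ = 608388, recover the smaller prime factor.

727

φ(n) = (p−1)(q−1) = n − (p+q) + 1, so p + q = 609953 − 608388 + 1 = 1566.
p and q are the roots of t² − 1566t + 609953 = 0.
Discriminant: 1566² − 4·609953 = 2452356 − 2439812 = 12544; √12544 = 112.
q = (1566 − 112)/2 = 727, p = (1566 + 112)/2 = 839.
Check: 727 · 839 = 609953.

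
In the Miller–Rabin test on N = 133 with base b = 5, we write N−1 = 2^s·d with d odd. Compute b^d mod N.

83

133 − 1 = 132 = 2^2 · 33, so d = 33.
5^1 ≡ 5 (mod 133)
5^2 ≡ 5^2 = 25 ≡ 25 (mod 133)
5^4 ≡ 25^2 = 625 ≡ 93 (mod 133)
5^8 ≡ 93^2 = 8649 ≡ 4 (mod 133)
5^16 ≡ 4^2 = 16 ≡ 16 (mod 133)
5^32 ≡ 16^2 = 256 ≡ 123 (mod 133)
33 = 32 + 1 in binary powers of 2.
So 5^33 ≡ 123 · 5 ≡ 83 (mod 133).
Squaring chain: 83 → 106; never reaches −1, so base 5 is a Miller–Rabin witness that 133 is composite.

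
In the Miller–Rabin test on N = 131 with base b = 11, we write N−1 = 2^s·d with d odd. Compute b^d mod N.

1

131 − 1 = 130 = 2^1 · 65, so d = 65.
11^1 ≡ 11 (mod 131)
11^2 ≡ 11^2 = 121 ≡ 121 (mod 131)
11^4 ≡ 121^2 = 14641 ≡ 100 (mod 131)
11^8 ≡ 100^2 = 10000 ≡ 44 (mod 131)
11^16 ≡ 44^2 = 1936 ≡ 102 (mod 131)
11^32 ≡ 102^2 = 10404 ≡ 55 (mod 131)
11^64 ≡ 55^2 = 3025 ≡ 12 (mod 131)
65 = 64 + 1 in binary powers of 2.
So 11^65 ≡ 12 · 11 ≡ 1 (mod 131).
Since 11^d ≡ 1 (mod 131), base 11 does not prove 131 composite.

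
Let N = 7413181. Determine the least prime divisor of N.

7413181 is odd.
Digit sum 25, not divisible by 3.
Ends in 1: not divisible by 5.
7: 7413181 = 7·1059025 + 6
11: 7413181 = 11·673925 + 6
13: 7413181 = 13·570244 + 9
17: 7413181 = 17·436069 + 8
19: 7413181 = 19·390167 + 8
23: 7413181 = 23·322312 + 5
29: 7413181 = 29·255626 + 27
31: 7413181 = 31·239134 + 27
37: 7413181 = 37·200356 + 9
41: 7413181 = 41·180809 + 12
43: 7413181 = 43·172399 + 24
47: 7413181 = 47·157727 + 12
53: 7413181 = 53·139871 + 18
59: 7413181 = 59·125647 + 8
61: 7413181 = 61·121527 + 34
67: 7413181 = 67·110644 + 33
71: 7413181 = 71·104411

71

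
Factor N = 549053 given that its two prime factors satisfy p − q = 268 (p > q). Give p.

887

Since p = q + 268, we have 549053 = q(q + 268), so q² + 268q − 549053 = 0.
Discriminant: 268² + 4·549053 = 71824 + 2196212 = 2268036; √2268036 = 1506.
q = (−268 + 1506)/2 = 619, and p = q + 268 = 887.
Check: 619 · 887 = 549053.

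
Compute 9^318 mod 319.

25

9^1 ≡ 9 (mod 319)
9^2 ≡ 9^2 = 81 ≡ 81 (mod 319)
9^4 ≡ 81^2 = 6561 ≡ 181 (mod 319)
9^8 ≡ 181^2 = 32761 ≡ 223 (mod 319)
9^16 ≡ 223^2 = 49729 ≡ 284 (mod 319)
9^32 ≡ 284^2 = 80656 ≡ 268 (mod 319)
9^64 ≡ 268^2 = 71824 ≡ 49 (mod 319)
9^128 ≡ 49^2 = 2401 ≡ 168 (mod 319)
9^256 ≡ 168^2 = 28224 ≡ 152 (mod 319)
318 = 256 + 32 + 16 + 8 + 4 + 2 in binary powers of 2.
So 9^318 ≡ 152 · 268 · 284 · 223 · 181 · 81 ≡ 25 (mod 319).
Since 25 ≠ 1, base 9 is a Fermat witness: 319 is composite.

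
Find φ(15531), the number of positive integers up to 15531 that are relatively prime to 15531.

9960

Factor: 15531 = 3 · 31 · 167.
φ(15531) = (3−1) · (31−1) · (167−1) = 2 · 30 · 166 = 9960.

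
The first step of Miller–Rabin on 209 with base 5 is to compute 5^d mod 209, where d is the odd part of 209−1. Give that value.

169

209 − 1 = 208 = 2^4 · 13, so d = 13.
5^1 ≡ 5 (mod 209)
5^2 ≡ 5^2 = 25 ≡ 25 (mod 209)
5^4 ≡ 25^2 = 625 ≡ 207 (mod 209)
5^8 ≡ 207^2 = 42849 ≡ 4 (mod 209)
13 = 8 + 4 + 1 in binary powers of 2.
So 5^13 ≡ 4 · 207 · 5 ≡ 169 (mod 209).
Squaring chain: 169 → 137 → 168 → 9; never reaches −1, so base 5 is a Miller–Rabin witness that 209 is composite.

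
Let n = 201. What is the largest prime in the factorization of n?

67

201 = 3 · 67
67 is prime.
So 201 = 3 · 67; the largest prime factor is 67.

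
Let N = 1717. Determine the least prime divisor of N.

1717 is odd.
Digit sum 16, not divisible by 3.
Ends in 7: not divisible by 5.
7: 1717 = 7·245 + 2
11: 1717 = 11·156 + 1
13: 1717 = 13·132 + 1
17: 1717 = 17·101

17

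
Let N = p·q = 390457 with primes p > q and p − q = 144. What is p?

Since p = q + 144, we have 390457 = q(q + 144), so q² + 144q − 390457 = 0.
Discriminant: 144² + 4·390457 = 20736 + 1561828 = 1582564; √1582564 = 1258.
q = (−144 + 1258)/2 = 557, and p = q + 144 = 701.
Check: 557 · 701 = 390457.

701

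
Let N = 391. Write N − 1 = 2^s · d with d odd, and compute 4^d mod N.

285

391 − 1 = 390 = 2^1 · 195, so d = 195.
4^1 ≡ 4 (mod 391)
4^2 ≡ 4^2 = 16 ≡ 16 (mod 391)
4^4 ≡ 16^2 = 256 ≡ 256 (mod 391)
4^8 ≡ 256^2 = 65536 ≡ 239 (mod 391)
4^16 ≡ 239^2 = 57121 ≡ 35 (mod 391)
4^32 ≡ 35^2 = 1225 ≡ 52 (mod 391)
4^64 ≡ 52^2 = 2704 ≡ 358 (mod 391)
4^128 ≡ 358^2 = 128164 ≡ 307 (mod 391)
195 = 128 + 64 + 2 + 1 in binary powers of 2.
So 4^195 ≡ 307 · 358 · 16 · 4 ≡ 285 (mod 391).
Squaring chain: 285; never reaches −1, so base 4 is a Miller–Rabin witness that 391 is composite.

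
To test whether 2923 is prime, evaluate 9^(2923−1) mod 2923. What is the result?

417

9^1 ≡ 9 (mod 2923)
9^2 ≡ 9^2 = 81 ≡ 81 (mod 2923)
9^4 ≡ 81^2 = 6561 ≡ 715 (mod 2923)
9^8 ≡ 715^2 = 511225 ≡ 2623 (mod 2923)
9^16 ≡ 2623^2 = 6880129 ≡ 2310 (mod 2923)
9^32 ≡ 2310^2 = 5336100 ≡ 1625 (mod 2923)
9^64 ≡ 1625^2 = 2640625 ≡ 1156 (mod 2923)
9^128 ≡ 1156^2 = 1336336 ≡ 525 (mod 2923)
9^256 ≡ 525^2 = 275625 ≡ 863 (mod 2923)
9^512 ≡ 863^2 = 744769 ≡ 2327 (mod 2923)
9^1024 ≡ 2327^2 = 5414929 ≡ 1533 (mod 2923)
9^2048 ≡ 1533^2 = 2350089 ≡ 2920 (mod 2923)
2922 = 2048 + 512 + 256 + 64 + 32 + 8 + 2 in binary powers of 2.
So 9^2922 ≡ 2920 · 2327 · 863 · 1156 · 1625 · 2623 · 81 ≡ 417 (mod 2923).
Since 417 ≠ 1, base 9 is a Fermat witness: 2923 is composite.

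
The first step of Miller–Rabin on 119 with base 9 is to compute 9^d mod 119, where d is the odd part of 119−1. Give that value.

32

119 − 1 = 118 = 2^1 · 59, so d = 59.
9^1 ≡ 9 (mod 119)
9^2 ≡ 9^2 = 81 ≡ 81 (mod 119)
9^4 ≡ 81^2 = 6561 ≡ 16 (mod 119)
9^8 ≡ 16^2 = 256 ≡ 18 (mod 119)
9^16 ≡ 18^2 = 324 ≡ 86 (mod 119)
9^32 ≡ 86^2 = 7396 ≡ 18 (mod 119)
59 = 32 + 16 + 8 + 2 + 1 in binary powers of 2.
So 9^59 ≡ 18 · 86 · 18 · 81 · 9 ≡ 32 (mod 119).
Squaring chain: 32; never reaches −1, so base 9 is a Miller–Rabin witness that 119 is composite.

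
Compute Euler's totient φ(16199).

Factor: 16199 = 97 · 167.
φ(16199) = (97−1) · (167−1) = 96 · 166 = 15936.

15936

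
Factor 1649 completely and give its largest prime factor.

97

1649 = 17 · 97
97 is prime.
So 1649 = 17 · 97; the largest prime factor is 97.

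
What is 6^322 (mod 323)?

6^1 ≡ 6 (mod 323)
6^2 ≡ 6^2 = 36 ≡ 36 (mod 323)
6^4 ≡ 36^2 = 1296 ≡ 4 (mod 323)
6^8 ≡ 4^2 = 16 ≡ 16 (mod 323)
6^16 ≡ 16^2 = 256 ≡ 256 (mod 323)
6^32 ≡ 256^2 = 65536 ≡ 290 (mod 323)
6^64 ≡ 290^2 = 84100 ≡ 120 (mod 323)
6^128 ≡ 120^2 = 14400 ≡ 188 (mod 323)
6^256 ≡ 188^2 = 35344 ≡ 137 (mod 323)
322 = 256 + 64 + 2 in binary powers of 2.
So 6^322 ≡ 137 · 120 · 36 ≡ 104 (mod 323).
Since 104 ≠ 1, base 6 is a Fermat witness: 323 is composite.

104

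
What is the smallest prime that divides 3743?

19

3743 is odd.
Digit sum 17, not divisible by 3.
Ends in 3: not divisible by 5.
7: 3743 = 7·534 + 5
11: 3743 = 11·340 + 3
13: 3743 = 13·287 + 12
17: 3743 = 17·220 + 3
19: 3743 = 19·197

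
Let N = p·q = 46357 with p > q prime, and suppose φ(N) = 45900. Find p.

307

φ(n) = (p−1)(q−1) = n − (p+q) + 1, so p + q = 46357 − 45900 + 1 = 458.
p and q are the roots of t² − 458t + 46357 = 0.
Discriminant: 458² − 4·46357 = 209764 − 185428 = 24336; √24336 = 156.
q = (458 − 156)/2 = 151, p = (458 + 156)/2 = 307.
Check: 151 · 307 = 46357.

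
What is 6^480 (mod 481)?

6^1 ≡ 6 (mod 481)
6^2 ≡ 6^2 = 36 ≡ 36 (mod 481)
6^4 ≡ 36^2 = 1296 ≡ 334 (mod 481)
6^8 ≡ 334^2 = 111556 ≡ 445 (mod 481)
6^16 ≡ 445^2 = 198025 ≡ 334 (mod 481)
6^32 ≡ 334^2 = 111556 ≡ 445 (mod 481)
6^64 ≡ 445^2 = 198025 ≡ 334 (mod 481)
6^128 ≡ 334^2 = 111556 ≡ 445 (mod 481)
6^256 ≡ 445^2 = 198025 ≡ 334 (mod 481)
480 = 256 + 128 + 64 + 32 in binary powers of 2.
So 6^480 ≡ 334 · 445 · 334 · 445 ≡ 1 (mod 481).
Since the result is 1, base 6 gives no evidence that 481 is composite.

1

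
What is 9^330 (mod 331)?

1

9^1 ≡ 9 (mod 331)
9^2 ≡ 9^2 = 81 ≡ 81 (mod 331)
9^4 ≡ 81^2 = 6561 ≡ 272 (mod 331)
9^8 ≡ 272^2 = 73984 ≡ 171 (mod 331)
9^16 ≡ 171^2 = 29241 ≡ 113 (mod 331)
9^32 ≡ 113^2 = 12769 ≡ 191 (mod 331)
9^64 ≡ 191^2 = 36481 ≡ 71 (mod 331)
9^128 ≡ 71^2 = 5041 ≡ 76 (mod 331)
9^256 ≡ 76^2 = 5776 ≡ 149 (mod 331)
330 = 256 + 64 + 8 + 2 in binary powers of 2.
So 9^330 ≡ 149 · 71 · 171 · 81 ≡ 1 (mod 331).
Since the result is 1, base 9 gives no evidence that 331 is composite.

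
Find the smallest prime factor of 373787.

373787 is odd.
Digit sum 35, not divisible by 3.
Ends in 7: not divisible by 5.
7: 373787 = 7·53398 + 1
11: 373787 = 11·33980 + 7
13: 373787 = 13·28752 + 11
17: 373787 = 17·21987 + 8
19: 373787 = 19·19673

19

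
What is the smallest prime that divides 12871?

61

12871 is odd.
Digit sum 19, not divisible by 3.
Ends in 1: not divisible by 5.
7: 12871 = 7·1838 + 5
11: 12871 = 11·1170 + 1
13: 12871 = 13·990 + 1
17: 12871 = 17·757 + 2
19: 12871 = 19·677 + 8
23: 12871 = 23·559 + 14
29: 12871 = 29·443 + 24
31: 12871 = 31·415 + 6
37: 12871 = 37·347 + 32
41: 12871 = 41·313 + 38
43: 12871 = 43·299 + 14
47: 12871 = 47·273 + 40
53: 12871 = 53·242 + 45
59: 12871 = 59·218 + 9
61: 12871 = 61·211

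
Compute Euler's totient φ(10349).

Factor: 10349 = 79 · 131.
φ(10349) = (79−1) · (131−1) = 78 · 130 = 10140.

10140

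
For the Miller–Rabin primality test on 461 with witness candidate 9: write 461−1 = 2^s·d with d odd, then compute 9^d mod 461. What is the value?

461 − 1 = 460 = 2^2 · 115, so d = 115.
9^1 ≡ 9 (mod 461)
9^2 ≡ 9^2 = 81 ≡ 81 (mod 461)
9^4 ≡ 81^2 = 6561 ≡ 107 (mod 461)
9^8 ≡ 107^2 = 11449 ≡ 385 (mod 461)
9^16 ≡ 385^2 = 148225 ≡ 244 (mod 461)
9^32 ≡ 244^2 = 59536 ≡ 67 (mod 461)
9^64 ≡ 67^2 = 4489 ≡ 340 (mod 461)
115 = 64 + 32 + 16 + 2 + 1 in binary powers of 2.
So 9^115 ≡ 340 · 67 · 244 · 81 · 9 ≡ 460 (mod 461).
Since 9^d ≡ 460 (mod 461), base 9 does not prove 461 composite.

460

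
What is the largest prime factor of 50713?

83

50713 = 13 · 3901
3901 = 47 · 83
83 is prime.
So 50713 = 13 · 47 · 83; the largest prime factor is 83.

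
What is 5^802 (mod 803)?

707

5^1 ≡ 5 (mod 803)
5^2 ≡ 5^2 = 25 ≡ 25 (mod 803)
5^4 ≡ 25^2 = 625 ≡ 625 (mod 803)
5^8 ≡ 625^2 = 390625 ≡ 367 (mod 803)
5^16 ≡ 367^2 = 134689 ≡ 588 (mod 803)
5^32 ≡ 588^2 = 345744 ≡ 454 (mod 803)
5^64 ≡ 454^2 = 206116 ≡ 548 (mod 803)
5^128 ≡ 548^2 = 300304 ≡ 785 (mod 803)
5^256 ≡ 785^2 = 616225 ≡ 324 (mod 803)
5^512 ≡ 324^2 = 104976 ≡ 586 (mod 803)
802 = 512 + 256 + 32 + 2 in binary powers of 2.
So 5^802 ≡ 586 · 324 · 454 · 25 ≡ 707 (mod 803).
Since 707 ≠ 1, base 5 is a Fermat witness: 803 is composite.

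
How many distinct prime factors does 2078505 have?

6

2078505 = 3^2 · 230945
230945 = 5 · 46189
46189 = 11 · 4199
4199 = 13 · 323
323 = 17 · 19
2078505 = 3^2 · 5 · 11 · 13 · 17 · 19, which has 6 distinct prime factors.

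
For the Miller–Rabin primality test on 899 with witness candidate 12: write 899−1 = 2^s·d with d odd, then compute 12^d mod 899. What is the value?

899 − 1 = 898 = 2^1 · 449, so d = 449.
12^1 ≡ 12 (mod 899)
12^2 ≡ 12^2 = 144 ≡ 144 (mod 899)
12^4 ≡ 144^2 = 20736 ≡ 59 (mod 899)
12^8 ≡ 59^2 = 3481 ≡ 784 (mod 899)
12^16 ≡ 784^2 = 614656 ≡ 639 (mod 899)
12^32 ≡ 639^2 = 408321 ≡ 175 (mod 899)
12^64 ≡ 175^2 = 30625 ≡ 59 (mod 899)
12^128 ≡ 59^2 = 3481 ≡ 784 (mod 899)
12^256 ≡ 784^2 = 614656 ≡ 639 (mod 899)
449 = 256 + 128 + 64 + 1 in binary powers of 2.
So 12^449 ≡ 639 · 784 · 59 · 12 ≡ 447 (mod 899).
Squaring chain: 447; never reaches −1, so base 12 is a Miller–Rabin witness that 899 is composite.

447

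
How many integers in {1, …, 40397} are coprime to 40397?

33264

Factor: 40397 = 7 · 29 · 199.
φ(40397) = (7−1) · (29−1) · (199−1) = 6 · 28 · 198 = 33264.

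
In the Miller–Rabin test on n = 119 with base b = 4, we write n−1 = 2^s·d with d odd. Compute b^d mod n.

119 − 1 = 118 = 2^1 · 59, so d = 59.
4^1 ≡ 4 (mod 119)
4^2 ≡ 4^2 = 16 ≡ 16 (mod 119)
4^4 ≡ 16^2 = 256 ≡ 18 (mod 119)
4^8 ≡ 18^2 = 324 ≡ 86 (mod 119)
4^16 ≡ 86^2 = 7396 ≡ 18 (mod 119)
4^32 ≡ 18^2 = 324 ≡ 86 (mod 119)
59 = 32 + 16 + 8 + 2 + 1 in binary powers of 2.
So 4^59 ≡ 86 · 18 · 86 · 16 · 4 ≡ 30 (mod 119).
Squaring chain: 30; never reaches −1, so base 4 is a Miller–Rabin witness that 119 is composite.

30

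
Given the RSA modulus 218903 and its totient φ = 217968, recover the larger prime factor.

479

φ(n) = (p−1)(q−1) = n − (p+q) + 1, so p + q = 218903 − 217968 + 1 = 936.
p and q are the roots of t² − 936t + 218903 = 0.
Discriminant: 936² − 4·218903 = 876096 − 875612 = 484; √484 = 22.
q = (936 − 22)/2 = 457, p = (936 + 22)/2 = 479.
Check: 457 · 479 = 218903.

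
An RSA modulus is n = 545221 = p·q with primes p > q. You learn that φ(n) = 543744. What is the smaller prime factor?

φ(n) = (p−1)(q−1) = n − (p+q) + 1, so p + q = 545221 − 543744 + 1 = 1478.
p and q are the roots of t² − 1478t + 545221 = 0.
Discriminant: 1478² − 4·545221 = 2184484 − 2180884 = 3600; √3600 = 60.
q = (1478 − 60)/2 = 709, p = (1478 + 60)/2 = 769.
Check: 709 · 769 = 545221.

709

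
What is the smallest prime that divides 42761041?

79

42761041 is odd.
Digit sum 25, not divisible by 3.
Ends in 1: not divisible by 5.
7: 42761041 = 7·6108720 + 1
11: 42761041 = 11·3887367 + 4
13: 42761041 = 13·3289310 + 11
17: 42761041 = 17·2515355 + 6
19: 42761041 = 19·2250581 + 2
23: 42761041 = 23·1859175 + 16
29: 42761041 = 29·1474518 + 19
31: 42761041 = 31·1379388 + 13
37: 42761041 = 37·1155703 + 30
41: 42761041 = 41·1042952 + 9
43: 42761041 = 43·994442 + 35
47: 42761041 = 47·909809 + 18
53: 42761041 = 53·806812 + 5
59: 42761041 = 59·724763 + 24
61: 42761041 = 61·701000 + 41
67: 42761041 = 67·638224 + 33
71: 42761041 = 71·602268 + 13
73: 42761041 = 73·585767 + 50
79: 42761041 = 79·541279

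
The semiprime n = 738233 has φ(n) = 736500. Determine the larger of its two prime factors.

φ(n) = (p−1)(q−1) = n − (p+q) + 1, so p + q = 738233 − 736500 + 1 = 1734.
p and q are the roots of t² − 1734t + 738233 = 0.
Discriminant: 1734² − 4·738233 = 3006756 − 2952932 = 53824; √53824 = 232.
q = (1734 − 232)/2 = 751, p = (1734 + 232)/2 = 983.
Check: 751 · 983 = 738233.

983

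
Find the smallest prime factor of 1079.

13

1079 is odd.
Digit sum 17, not divisible by 3.
Ends in 9: not divisible by 5.
7: 1079 = 7·154 + 1
11: 1079 = 11·98 + 1
13: 1079 = 13·83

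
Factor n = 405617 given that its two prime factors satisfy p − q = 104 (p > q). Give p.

Since p = q + 104, we have 405617 = q(q + 104), so q² + 104q − 405617 = 0.
Discriminant: 104² + 4·405617 = 10816 + 1622468 = 1633284; √1633284 = 1278.
q = (−104 + 1278)/2 = 587, and p = q + 104 = 691.
Check: 587 · 691 = 405617.

691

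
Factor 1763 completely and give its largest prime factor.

43

1763 = 41 · 43
43 is prime.
So 1763 = 41 · 43; the largest prime factor is 43.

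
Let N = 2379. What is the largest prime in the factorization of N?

2379 = 3 · 793
793 = 13 · 61
61 is prime.
So 2379 = 3 · 13 · 61; the largest prime factor is 61.

61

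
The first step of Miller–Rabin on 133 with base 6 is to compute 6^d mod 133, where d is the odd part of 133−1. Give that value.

133 − 1 = 132 = 2^2 · 33, so d = 33.
6^1 ≡ 6 (mod 133)
6^2 ≡ 6^2 = 36 ≡ 36 (mod 133)
6^4 ≡ 36^2 = 1296 ≡ 99 (mod 133)
6^8 ≡ 99^2 = 9801 ≡ 92 (mod 133)
6^16 ≡ 92^2 = 8464 ≡ 85 (mod 133)
6^32 ≡ 85^2 = 7225 ≡ 43 (mod 133)
33 = 32 + 1 in binary powers of 2.
So 6^33 ≡ 43 · 6 ≡ 125 (mod 133).
Squaring chain: 125 → 64; never reaches −1, so base 6 is a Miller–Rabin witness that 133 is composite.

125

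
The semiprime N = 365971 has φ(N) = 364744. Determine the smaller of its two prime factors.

φ(n) = (p−1)(q−1) = n − (p+q) + 1, so p + q = 365971 − 364744 + 1 = 1228.
p and q are the roots of t² − 1228t + 365971 = 0.
Discriminant: 1228² − 4·365971 = 1507984 − 1463884 = 44100; √44100 = 210.
q = (1228 − 210)/2 = 509, p = (1228 + 210)/2 = 719.
Check: 509 · 719 = 365971.

509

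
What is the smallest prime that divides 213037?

11

213037 is odd.
Digit sum 16, not divisible by 3.
Ends in 7: not divisible by 5.
7: 213037 = 7·30433 + 6
11: 213037 = 11·19367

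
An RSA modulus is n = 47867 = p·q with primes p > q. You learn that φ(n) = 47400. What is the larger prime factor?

φ(n) = (p−1)(q−1) = n − (p+q) + 1, so p + q = 47867 − 47400 + 1 = 468.
p and q are the roots of t² − 468t + 47867 = 0.
Discriminant: 468² − 4·47867 = 219024 − 191468 = 27556; √27556 = 166.
q = (468 − 166)/2 = 151, p = (468 + 166)/2 = 317.
Check: 151 · 317 = 47867.

317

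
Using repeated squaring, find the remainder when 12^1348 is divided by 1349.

938

12^1 ≡ 12 (mod 1349)
12^2 ≡ 12^2 = 144 ≡ 144 (mod 1349)
12^4 ≡ 144^2 = 20736 ≡ 501 (mod 1349)
12^8 ≡ 501^2 = 251001 ≡ 87 (mod 1349)
12^16 ≡ 87^2 = 7569 ≡ 824 (mod 1349)
12^32 ≡ 824^2 = 678976 ≡ 429 (mod 1349)
12^64 ≡ 429^2 = 184041 ≡ 577 (mod 1349)
12^128 ≡ 577^2 = 332929 ≡ 1075 (mod 1349)
12^256 ≡ 1075^2 = 1155625 ≡ 881 (mod 1349)
12^512 ≡ 881^2 = 776161 ≡ 486 (mod 1349)
12^1024 ≡ 486^2 = 236196 ≡ 121 (mod 1349)
1348 = 1024 + 256 + 64 + 4 in binary powers of 2.
So 12^1348 ≡ 121 · 881 · 577 · 501 ≡ 938 (mod 1349).
Since 938 ≠ 1, base 12 is a Fermat witness: 1349 is composite.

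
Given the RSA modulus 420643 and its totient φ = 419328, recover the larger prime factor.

769

φ(n) = (p−1)(q−1) = n − (p+q) + 1, so p + q = 420643 − 419328 + 1 = 1316.
p and q are the roots of t² − 1316t + 420643 = 0.
Discriminant: 1316² − 4·420643 = 1731856 − 1682572 = 49284; √49284 = 222.
q = (1316 − 222)/2 = 547, p = (1316 + 222)/2 = 769.
Check: 547 · 769 = 420643.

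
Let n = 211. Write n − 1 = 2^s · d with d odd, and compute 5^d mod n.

1

211 − 1 = 210 = 2^1 · 105, so d = 105.
5^1 ≡ 5 (mod 211)
5^2 ≡ 5^2 = 25 ≡ 25 (mod 211)
5^4 ≡ 25^2 = 625 ≡ 203 (mod 211)
5^8 ≡ 203^2 = 41209 ≡ 64 (mod 211)
5^16 ≡ 64^2 = 4096 ≡ 87 (mod 211)
5^32 ≡ 87^2 = 7569 ≡ 184 (mod 211)
5^64 ≡ 184^2 = 33856 ≡ 96 (mod 211)
105 = 64 + 32 + 8 + 1 in binary powers of 2.
So 5^105 ≡ 96 · 184 · 64 · 5 ≡ 1 (mod 211).
Since 5^d ≡ 1 (mod 211), base 5 does not prove 211 composite.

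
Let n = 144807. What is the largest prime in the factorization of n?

79

144807 = 3 · 48269
48269 = 13 · 3713
3713 = 47 · 79
79 is prime.
So 144807 = 3 · 13 · 47 · 79; the largest prime factor is 79.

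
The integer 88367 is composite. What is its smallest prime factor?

88367 is odd.
Digit sum 32, not divisible by 3.
Ends in 7: not divisible by 5.
7: 88367 = 7·12623 + 6
11: 88367 = 11·8033 + 4
13: 88367 = 13·6797 + 6
17: 88367 = 17·5198 + 1
19: 88367 = 19·4650 + 17
23: 88367 = 23·3842 + 1
29: 88367 = 29·3047 + 4
31: 88367 = 31·2850 + 17
37: 88367 = 37·2388 + 11
41: 88367 = 41·2155 + 12
43: 88367 = 43·2055 + 2
47: 88367 = 47·1880 + 7
53: 88367 = 53·1667 + 16
59: 88367 = 59·1497 + 44
61: 88367 = 61·1448 + 39
67: 88367 = 67·1318 + 61
71: 88367 = 71·1244 + 43
73: 88367 = 73·1210 + 37
79: 88367 = 79·1118 + 45
83: 88367 = 83·1064 + 55
89: 88367 = 89·992 + 79
97: 88367 = 97·911

97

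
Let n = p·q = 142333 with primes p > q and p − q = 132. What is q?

317

Since p = q + 132, we have 142333 = q(q + 132), so q² + 132q − 142333 = 0.
Discriminant: 132² + 4·142333 = 17424 + 569332 = 586756; √586756 = 766.
q = (−132 + 766)/2 = 317, and p = q + 132 = 449.
Check: 317 · 449 = 142333.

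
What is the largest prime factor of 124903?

73

124903 = 29 · 4307
4307 = 59 · 73
73 is prime.
So 124903 = 29 · 59 · 73; the largest prime factor is 73.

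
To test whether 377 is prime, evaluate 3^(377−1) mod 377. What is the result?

3^1 ≡ 3 (mod 377)
3^2 ≡ 3^2 = 9 ≡ 9 (mod 377)
3^4 ≡ 9^2 = 81 ≡ 81 (mod 377)
3^8 ≡ 81^2 = 6561 ≡ 152 (mod 377)
3^16 ≡ 152^2 = 23104 ≡ 107 (mod 377)
3^32 ≡ 107^2 = 11449 ≡ 139 (mod 377)
3^64 ≡ 139^2 = 19321 ≡ 94 (mod 377)
3^128 ≡ 94^2 = 8836 ≡ 165 (mod 377)
3^256 ≡ 165^2 = 27225 ≡ 81 (mod 377)
376 = 256 + 64 + 32 + 16 + 8 in binary powers of 2.
So 3^376 ≡ 81 · 94 · 139 · 107 · 152 ≡ 16 (mod 377).
Since 16 ≠ 1, base 3 is a Fermat witness: 377 is composite.

16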